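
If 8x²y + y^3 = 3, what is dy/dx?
Take d/dx of both sides. Since y is implicitly a function of x, the chain rule attaches a y' = dy/dx factor whenever we differentiate through y.

Set F(x, y) = (left side) − (right side), so the curve is F = 0. Differentiating each term of F:
  d/dx[8x^2y] = 8x^2·y' + 16xy
  d/dx[y^3] = 3y^2·y'
  d/dx[-3] = 0

Collecting, the y'-free part is the partial derivative in x and the y' coefficient is the partial derivative in y:
  ∂F/∂x = 16xy
  ∂F/∂y = 8x^2 + 3y^2

so d/dx[F(x, y(x))] = ∂F/∂x + (∂F/∂y)·y' = 0. Rearranging,
  dy/dx = -(∂F/∂x)/(∂F/∂y) = -(16xy)/(8x^2 + 3y^2) = -16xy/(8x^2 + 3y^2)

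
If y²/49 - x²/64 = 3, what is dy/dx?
Take d/dx of both sides. Since y is implicitly a function of x, the chain rule attaches a y' = dy/dx factor whenever we differentiate through y.

Set F(x, y) = (left side) − (right side), so the curve is F = 0. Differentiating each term of F:
  d/dx[-x^2/64] = -x/32
  d/dx[y^2/49] = 2y·y'/49
  d/dx[-3] = 0

Collecting, the y'-free part is the partial derivative in x and the y' coefficient is the partial derivative in y:
  ∂F/∂x = -x/32
  ∂F/∂y = 2y/49

so d/dx[F(x, y(x))] = ∂F/∂x + (∂F/∂y)·y' = 0. Rearranging,
  dy/dx = -(∂F/∂x)/(∂F/∂y) = -(-x/32)/(2y/49) = 49x/(64y)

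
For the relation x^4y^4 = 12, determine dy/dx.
Apply d/dx to both sides, remembering that y depends on x. Each occurrence of y therefore brings in a y' = dy/dx via the chain rule.

With F(x, y) equal to the left-hand side minus the right, differentiate F term by term:
  d/dx[x^4y^4] = 4x^4y^3·y' + 4x^3y^4
  d/dx[-12] = 0
Adding these up, d/dx[F] = 0 becomes
  (4x^3y^4) + (4x^4y^3)·y' = 0,
so isolating y',
  dy/dx = -(4x^3y^4)/(4x^4y^3) = -y/x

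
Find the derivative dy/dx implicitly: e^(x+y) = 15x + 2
Take d/dx of both sides. Since y is implicitly a function of x, the chain rule attaches a y' = dy/dx factor whenever we differentiate through y.

Set F(x, y) = (left side) − (right side), so the curve is F = 0. Differentiating each term of F:
  d/dx[-15x] = -15
  d/dx[e^(x + y)] = (y' + 1)·e^(x + y)
  d/dx[-2] = 0

Collecting, the y'-free part is the partial derivative in x and the y' coefficient is the partial derivative in y:
  ∂F/∂x = e^(x + y) - 15
  ∂F/∂y = e^(x + y)

so d/dx[F(x, y(x))] = ∂F/∂x + (∂F/∂y)·y' = 0. Rearranging,
  dy/dx = -(∂F/∂x)/(∂F/∂y) = -(e^(x + y) - 15)/(e^(x + y)) = 15e^(-x - y) - 1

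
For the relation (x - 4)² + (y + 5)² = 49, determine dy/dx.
Apply d/dx to both sides, remembering that y depends on x. Each occurrence of y therefore brings in a y' = dy/dx via the chain rule.

With F(x, y) equal to the left-hand side minus the right, differentiate F term by term:
  d/dx[(x - 4)^2] = 2x - 8
  d/dx[(y + 5)^2] = 2·y'(y + 5)
  d/dx[-49] = 0
Adding these up, d/dx[F] = 0 becomes
  (2x - 8) + (2y + 10)·y' = 0,
so isolating y',
  dy/dx = -(2x - 8)/(2y + 10) = (4 - x)/(y + 5)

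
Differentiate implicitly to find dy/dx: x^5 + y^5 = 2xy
Apply d/dx to both sides, remembering that y depends on x. Each occurrence of y therefore brings in a y' = dy/dx via the chain rule.

With F(x, y) equal to the left-hand side minus the right, differentiate F term by term:
  d/dx[x^5] = 5x^4
  d/dx[-2xy] = -2x·y' - 2y
  d/dx[y^5] = 5y^4·y'
Adding these up, d/dx[F] = 0 becomes
  (5x^4 - 2y) + (-2x + 5y^4)·y' = 0,
so isolating y',
  dy/dx = -(5x^4 - 2y)/(-2x + 5y^4) = (5x^4 - 2y)/(2x - 5y^4)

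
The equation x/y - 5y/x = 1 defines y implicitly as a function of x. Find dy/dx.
Take d/dx of both sides. Since y is implicitly a function of x, the chain rule attaches a y' = dy/dx factor whenever we differentiate through y.

Set F(x, y) = (left side) − (right side), so the curve is F = 0. Differentiating each term of F:
  d/dx[x/y] = -x·y'/y^2 + 1/y
  d/dx[-5y/x] = -5·y'/x + 5y/x^2
  d/dx[-1] = 0

Collecting, the y'-free part is the partial derivative in x and the y' coefficient is the partial derivative in y:
  ∂F/∂x = 1/y + 5y/x^2
  ∂F/∂y = -x/y^2 - 5/x

so d/dx[F(x, y(x))] = ∂F/∂x + (∂F/∂y)·y' = 0. Rearranging,
  dy/dx = -(∂F/∂x)/(∂F/∂y) = -(1/y + 5y/x^2)/(-x/y^2 - 5/x)
        = -((x^2 + 5y^2)/(x^2y))/(-(x^2 + 5y^2)/(xy^2)) = y/x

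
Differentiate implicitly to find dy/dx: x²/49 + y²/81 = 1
Take d/dx of both sides. Since y is implicitly a function of x, the chain rule attaches a y' = dy/dx factor whenever we differentiate through y.

Set F(x, y) = (left side) − (right side), so the curve is F = 0. Differentiating each term of F:
  d/dx[x^2/49] = 2x/49
  d/dx[y^2/81] = 2y·y'/81
  d/dx[-1] = 0

Collecting, the y'-free part is the partial derivative in x and the y' coefficient is the partial derivative in y:
  ∂F/∂x = 2x/49
  ∂F/∂y = 2y/81

so d/dx[F(x, y(x))] = ∂F/∂x + (∂F/∂y)·y' = 0. Rearranging,
  dy/dx = -(∂F/∂x)/(∂F/∂y) = -(2x/49)/(2y/81) = -81x/(49y)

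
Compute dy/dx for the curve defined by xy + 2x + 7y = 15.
Differentiate both sides with respect to x, treating y as y(x). By the chain rule, any term containing y contributes a factor of y' = dy/dx when we differentiate it.

Move every term to one side and write the relation as F(x, y) = 0. Term by term,
  d/dx[xy] = x·y' + y
  d/dx[2x] = 2
  d/dx[7y] = 7·y'
  d/dx[-15] = 0

The pieces without y' make up ∂F/∂x and the coefficient of y' is ∂F/∂y:
  ∂F/∂x = y + 2,
  ∂F/∂y = x + 7.

Since d/dx[F] = ∂F/∂x + (∂F/∂y)·y' = 0, solve for y':
  (∂F/∂y)·y' = -∂F/∂x
  dy/dx = -(∂F/∂x)/(∂F/∂y) = -(y + 2)/(x + 7) = (-y - 2)/(x + 7)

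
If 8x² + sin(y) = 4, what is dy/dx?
Differentiate the relation implicitly: treat y = y(x) and apply the chain rule, so every y-derivative picks up a y' = dy/dx factor.

With everything moved to the left-hand side, differentiate term by term:
  d/dx[8x^2] = 16x
  d/dx[sin(y)] = y'·cos(y)
  d/dx[-4] = 0

Separating the contributions that come from x directly and those that come through y:
  without y':      16x
  multiplying y':  cos(y)

so (16x) + (cos(y))·y' = 0, and therefore
  dy/dx = -(16x)/(cos(y)) = -16x/cos(y)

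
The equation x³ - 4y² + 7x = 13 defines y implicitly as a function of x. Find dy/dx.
Take d/dx of both sides. Since y is implicitly a function of x, the chain rule attaches a y' = dy/dx factor whenever we differentiate through y.

Set F(x, y) = (left side) − (right side), so the curve is F = 0. Differentiating each term of F:
  d/dx[x^3] = 3x^2
  d/dx[7x] = 7
  d/dx[-4y^2] = -8y·y'
  d/dx[-13] = 0

Collecting, the y'-free part is the partial derivative in x and the y' coefficient is the partial derivative in y:
  ∂F/∂x = 3x^2 + 7
  ∂F/∂y = -8y

so d/dx[F(x, y(x))] = ∂F/∂x + (∂F/∂y)·y' = 0. Rearranging,
  dy/dx = -(∂F/∂x)/(∂F/∂y) = -(3x^2 + 7)/(-8y) = (3x^2 + 7)/(8y)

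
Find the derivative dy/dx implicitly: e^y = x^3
Differentiate the relation implicitly: treat y = y(x) and apply the chain rule, so every y-derivative picks up a y' = dy/dx factor.

With everything moved to the left-hand side, differentiate term by term:
  d/dx[-x^3] = -3x^2
  d/dx[e^(y)] = y'·e^(y)

Separating the contributions that come from x directly and those that come through y:
  without y':      -3x^2
  multiplying y':  e^(y)

so (-3x^2) + (e^(y))·y' = 0, and therefore
  dy/dx = -(-3x^2)/(e^(y)) = 3x^2e^(-y)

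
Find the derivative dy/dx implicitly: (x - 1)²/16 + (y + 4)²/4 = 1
Apply d/dx to both sides, remembering that y depends on x. Each occurrence of y therefore brings in a y' = dy/dx via the chain rule.

With F(x, y) equal to the left-hand side minus the right, differentiate F term by term:
  d/dx[(x - 1)^2/16] = x/8 - 1/8
  d/dx[(y + 4)^2/4] = y'(y + 4)/2
  d/dx[-1] = 0
Adding these up, d/dx[F] = 0 becomes
  (x/8 - 1/8) + (y/2 + 2)·y' = 0,
so isolating y',
  dy/dx = -(x/8 - 1/8)/(y/2 + 2)
        = -((x - 1)/8)/((y + 4)/2) = (1 - x)/(4(y + 4))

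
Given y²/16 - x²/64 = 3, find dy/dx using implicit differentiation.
Differentiate the relation implicitly: treat y = y(x) and apply the chain rule, so every y-derivative picks up a y' = dy/dx factor.

With everything moved to the left-hand side, differentiate term by term:
  d/dx[-x^2/64] = -x/32
  d/dx[y^2/16] = y·y'/8
  d/dx[-3] = 0

Separating the contributions that come from x directly and those that come through y:
  without y':      -x/32
  multiplying y':  y/8

so (-x/32) + (y/8)·y' = 0, and therefore
  dy/dx = -(-x/32)/(y/8) = x/(4y)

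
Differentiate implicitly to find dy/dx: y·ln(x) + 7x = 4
Differentiate the relation implicitly: treat y = y(x) and apply the chain rule, so every y-derivative picks up a y' = dy/dx factor.

With everything moved to the left-hand side, differentiate term by term:
  d/dx[7x] = 7
  d/dx[y·ln(x)] = y'·ln(x) + y/x
  d/dx[-4] = 0

Separating the contributions that come from x directly and those that come through y:
  without y':      7 + y/x
  multiplying y':  ln(x)

so (7 + y/x) + (ln(x))·y' = 0, and therefore
  dy/dx = -(7 + y/x)/(ln(x))
        = -((7x + y)/x)/(ln(x)) = (-7x - y)/(x·ln(x))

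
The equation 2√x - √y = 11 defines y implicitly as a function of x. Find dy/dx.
Differentiate both sides with respect to x, treating y as y(x). By the chain rule, any term containing y contributes a factor of y' = dy/dx when we differentiate it.

Move every term to one side and write the relation as F(x, y) = 0. Term by term,
  d/dx[2√(x)] = 1/√(x)
  d/dx[-√(y)] = -y'/(2√(y))
  d/dx[-11] = 0

The pieces without y' make up ∂F/∂x and the coefficient of y' is ∂F/∂y:
  ∂F/∂x = 1/√(x),
  ∂F/∂y = -1/(2√(y)).

Since d/dx[F] = ∂F/∂x + (∂F/∂y)·y' = 0, solve for y':
  (∂F/∂y)·y' = -∂F/∂x
  dy/dx = -(∂F/∂x)/(∂F/∂y) = -(1/√(x))/(-1/(2√(y))) = 2√(y)/√(x)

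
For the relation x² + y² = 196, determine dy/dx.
Apply d/dx to both sides, remembering that y depends on x. Each occurrence of y therefore brings in a y' = dy/dx via the chain rule.

With F(x, y) equal to the left-hand side minus the right, differentiate F term by term:
  d/dx[x^2] = 2x
  d/dx[y^2] = 2y·y'
  d/dx[-196] = 0
Adding these up, d/dx[F] = 0 becomes
  (2x) + (2y)·y' = 0,
so isolating y',
  dy/dx = -(2x)/(2y) = -x/y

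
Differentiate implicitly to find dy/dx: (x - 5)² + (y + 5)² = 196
Differentiate the relation implicitly: treat y = y(x) and apply the chain rule, so every y-derivative picks up a y' = dy/dx factor.

With everything moved to the left-hand side, differentiate term by term:
  d/dx[(x - 5)^2] = 2x - 10
  d/dx[(y + 5)^2] = 2·y'(y + 5)
  d/dx[-196] = 0

Separating the contributions that come from x directly and those that come through y:
  without y':      2x - 10
  multiplying y':  2y + 10

so (2x - 10) + (2y + 10)·y' = 0, and therefore
  dy/dx = -(2x - 10)/(2y + 10) = (5 - x)/(y + 5)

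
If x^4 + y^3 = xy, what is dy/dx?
Differentiate the relation implicitly: treat y = y(x) and apply the chain rule, so every y-derivative picks up a y' = dy/dx factor.

With everything moved to the left-hand side, differentiate term by term:
  d/dx[x^4] = 4x^3
  d/dx[-xy] = -x·y' - y
  d/dx[y^3] = 3y^2·y'

Separating the contributions that come from x directly and those that come through y:
  without y':      4x^3 - y
  multiplying y':  -x + 3y^2

so (4x^3 - y) + (-x + 3y^2)·y' = 0, and therefore
  dy/dx = -(4x^3 - y)/(-x + 3y^2) = (4x^3 - y)/(x - 3y^2)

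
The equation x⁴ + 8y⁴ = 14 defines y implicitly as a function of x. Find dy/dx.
Differentiate the relation implicitly: treat y = y(x) and apply the chain rule, so every y-derivative picks up a y' = dy/dx factor.

With everything moved to the left-hand side, differentiate term by term:
  d/dx[x^4] = 4x^3
  d/dx[8y^4] = 32y^3·y'
  d/dx[-14] = 0

Separating the contributions that come from x directly and those that come through y:
  without y':      4x^3
  multiplying y':  32y^3

so (4x^3) + (32y^3)·y' = 0, and therefore
  dy/dx = -(4x^3)/(32y^3) = -x^3/(8y^3)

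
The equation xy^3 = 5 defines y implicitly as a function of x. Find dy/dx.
Differentiate the relation implicitly: treat y = y(x) and apply the chain rule, so every y-derivative picks up a y' = dy/dx factor.

With everything moved to the left-hand side, differentiate term by term:
  d/dx[xy^3] = 3xy^2·y' + y^3
  d/dx[-5] = 0

Separating the contributions that come from x directly and those that come through y:
  without y':      y^3
  multiplying y':  3xy^2

so (y^3) + (3xy^2)·y' = 0, and therefore
  dy/dx = -(y^3)/(3xy^2) = -y/(3x)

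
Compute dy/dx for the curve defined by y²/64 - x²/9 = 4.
Differentiate both sides with respect to x, treating y as y(x). By the chain rule, any term containing y contributes a factor of y' = dy/dx when we differentiate it.

Move every term to one side and write the relation as F(x, y) = 0. Term by term,
  d/dx[-x^2/9] = -2x/9
  d/dx[y^2/64] = y·y'/32
  d/dx[-4] = 0

The pieces without y' make up ∂F/∂x and the coefficient of y' is ∂F/∂y:
  ∂F/∂x = -2x/9,
  ∂F/∂y = y/32.

Since d/dx[F] = ∂F/∂x + (∂F/∂y)·y' = 0, solve for y':
  (∂F/∂y)·y' = -∂F/∂x
  dy/dx = -(∂F/∂x)/(∂F/∂y) = -(-2x/9)/(y/32) = 64x/(9y)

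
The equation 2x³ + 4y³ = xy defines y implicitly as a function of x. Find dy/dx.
Differentiate both sides with respect to x, treating y as y(x). By the chain rule, any term containing y contributes a factor of y' = dy/dx when we differentiate it.

Move every term to one side and write the relation as F(x, y) = 0. Term by term,
  d/dx[2x^3] = 6x^2
  d/dx[-xy] = -x·y' - y
  d/dx[4y^3] = 12y^2·y'

The pieces without y' make up ∂F/∂x and the coefficient of y' is ∂F/∂y:
  ∂F/∂x = 6x^2 - y,
  ∂F/∂y = -x + 12y^2.

Since d/dx[F] = ∂F/∂x + (∂F/∂y)·y' = 0, solve for y':
  (∂F/∂y)·y' = -∂F/∂x
  dy/dx = -(∂F/∂x)/(∂F/∂y) = -(6x^2 - y)/(-x + 12y^2) = (6x^2 - y)/(x - 12y^2)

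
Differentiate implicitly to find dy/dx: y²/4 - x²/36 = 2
Differentiate the relation implicitly: treat y = y(x) and apply the chain rule, so every y-derivative picks up a y' = dy/dx factor.

With everything moved to the left-hand side, differentiate term by term:
  d/dx[-x^2/36] = -x/18
  d/dx[y^2/4] = y·y'/2
  d/dx[-2] = 0

Separating the contributions that come from x directly and those that come through y:
  without y':      -x/18
  multiplying y':  y/2

so (-x/18) + (y/2)·y' = 0, and therefore
  dy/dx = -(-x/18)/(y/2) = x/(9y)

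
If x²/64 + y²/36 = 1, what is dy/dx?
Apply d/dx to both sides, remembering that y depends on x. Each occurrence of y therefore brings in a y' = dy/dx via the chain rule.

With F(x, y) equal to the left-hand side minus the right, differentiate F term by term:
  d/dx[x^2/64] = x/32
  d/dx[y^2/36] = y·y'/18
  d/dx[-1] = 0
Adding these up, d/dx[F] = 0 becomes
  (x/32) + (y/18)·y' = 0,
so isolating y',
  dy/dx = -(x/32)/(y/18) = -9x/(16y)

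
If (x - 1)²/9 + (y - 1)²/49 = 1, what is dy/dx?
Differentiate the relation implicitly: treat y = y(x) and apply the chain rule, so every y-derivative picks up a y' = dy/dx factor.

With everything moved to the left-hand side, differentiate term by term:
  d/dx[(x - 1)^2/9] = 2x/9 - 2/9
  d/dx[(y - 1)^2/49] = 2·y'(y - 1)/49
  d/dx[-1] = 0

Separating the contributions that come from x directly and those that come through y:
  without y':      2x/9 - 2/9
  multiplying y':  2y/49 - 2/49

so (2x/9 - 2/9) + (2y/49 - 2/49)·y' = 0, and therefore
  dy/dx = -(2x/9 - 2/9)/(2y/49 - 2/49)
        = -(2(x - 1)/9)/(2(y - 1)/49) = 49(1 - x)/(9(y - 1))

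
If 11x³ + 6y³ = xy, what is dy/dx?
Apply d/dx to both sides, remembering that y depends on x. Each occurrence of y therefore brings in a y' = dy/dx via the chain rule.

With F(x, y) equal to the left-hand side minus the right, differentiate F term by term:
  d/dx[11x^3] = 33x^2
  d/dx[-xy] = -x·y' - y
  d/dx[6y^3] = 18y^2·y'
Adding these up, d/dx[F] = 0 becomes
  (33x^2 - y) + (-x + 18y^2)·y' = 0,
so isolating y',
  dy/dx = -(33x^2 - y)/(-x + 18y^2) = (33x^2 - y)/(x - 18y^2)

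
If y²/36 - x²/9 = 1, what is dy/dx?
Take d/dx of both sides. Since y is implicitly a function of x, the chain rule attaches a y' = dy/dx factor whenever we differentiate through y.

Set F(x, y) = (left side) − (right side), so the curve is F = 0. Differentiating each term of F:
  d/dx[-x^2/9] = -2x/9
  d/dx[y^2/36] = y·y'/18
  d/dx[-1] = 0

Collecting, the y'-free part is the partial derivative in x and the y' coefficient is the partial derivative in y:
  ∂F/∂x = -2x/9
  ∂F/∂y = y/18

so d/dx[F(x, y(x))] = ∂F/∂x + (∂F/∂y)·y' = 0. Rearranging,
  dy/dx = -(∂F/∂x)/(∂F/∂y) = -(-2x/9)/(y/18) = 4x/y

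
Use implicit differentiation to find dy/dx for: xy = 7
Apply d/dx to both sides, remembering that y depends on x. Each occurrence of y therefore brings in a y' = dy/dx via the chain rule.

With F(x, y) equal to the left-hand side minus the right, differentiate F term by term:
  d/dx[xy] = x·y' + y
  d/dx[-7] = 0
Adding these up, d/dx[F] = 0 becomes
  (y) + (x)·y' = 0,
so isolating y',
  dy/dx = -(y)/(x) = -y/x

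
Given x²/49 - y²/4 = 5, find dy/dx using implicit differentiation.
Take d/dx of both sides. Since y is implicitly a function of x, the chain rule attaches a y' = dy/dx factor whenever we differentiate through y.

Set F(x, y) = (left side) − (right side), so the curve is F = 0. Differentiating each term of F:
  d/dx[x^2/49] = 2x/49
  d/dx[-y^2/4] = -y·y'/2
  d/dx[-5] = 0

Collecting, the y'-free part is the partial derivative in x and the y' coefficient is the partial derivative in y:
  ∂F/∂x = 2x/49
  ∂F/∂y = -y/2

so d/dx[F(x, y(x))] = ∂F/∂x + (∂F/∂y)·y' = 0. Rearranging,
  dy/dx = -(∂F/∂x)/(∂F/∂y) = -(2x/49)/(-y/2) = 4x/(49y)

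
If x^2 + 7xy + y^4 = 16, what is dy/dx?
Differentiate the relation implicitly: treat y = y(x) and apply the chain rule, so every y-derivative picks up a y' = dy/dx factor.

With everything moved to the left-hand side, differentiate term by term:
  d/dx[x^2] = 2x
  d/dx[7xy] = 7x·y' + 7y
  d/dx[y^4] = 4y^3·y'
  d/dx[-16] = 0

Separating the contributions that come from x directly and those that come through y:
  without y':      2x + 7y
  multiplying y':  7x + 4y^3

so (2x + 7y) + (7x + 4y^3)·y' = 0, and therefore
  dy/dx = -(2x + 7y)/(7x + 4y^3) = (-2x - 7y)/(7x + 4y^3)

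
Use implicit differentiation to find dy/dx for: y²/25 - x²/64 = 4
Take d/dx of both sides. Since y is implicitly a function of x, the chain rule attaches a y' = dy/dx factor whenever we differentiate through y.

Set F(x, y) = (left side) − (right side), so the curve is F = 0. Differentiating each term of F:
  d/dx[-x^2/64] = -x/32
  d/dx[y^2/25] = 2y·y'/25
  d/dx[-4] = 0

Collecting, the y'-free part is the partial derivative in x and the y' coefficient is the partial derivative in y:
  ∂F/∂x = -x/32
  ∂F/∂y = 2y/25

so d/dx[F(x, y(x))] = ∂F/∂x + (∂F/∂y)·y' = 0. Rearranging,
  dy/dx = -(∂F/∂x)/(∂F/∂y) = -(-x/32)/(2y/25) = 25x/(64y)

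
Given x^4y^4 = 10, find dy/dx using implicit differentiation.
Take d/dx of both sides. Since y is implicitly a function of x, the chain rule attaches a y' = dy/dx factor whenever we differentiate through y.

Set F(x, y) = (left side) − (right side), so the curve is F = 0. Differentiating each term of F:
  d/dx[x^4y^4] = 4x^4y^3·y' + 4x^3y^4
  d/dx[-10] = 0

Collecting, the y'-free part is the partial derivative in x and the y' coefficient is the partial derivative in y:
  ∂F/∂x = 4x^3y^4
  ∂F/∂y = 4x^4y^3

so d/dx[F(x, y(x))] = ∂F/∂x + (∂F/∂y)·y' = 0. Rearranging,
  dy/dx = -(∂F/∂x)/(∂F/∂y) = -(4x^3y^4)/(4x^4y^3) = -y/x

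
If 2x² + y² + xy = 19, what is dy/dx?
Take d/dx of both sides. Since y is implicitly a function of x, the chain rule attaches a y' = dy/dx factor whenever we differentiate through y.

Set F(x, y) = (left side) − (right side), so the curve is F = 0. Differentiating each term of F:
  d/dx[2x^2] = 4x
  d/dx[xy] = x·y' + y
  d/dx[y^2] = 2y·y'
  d/dx[-19] = 0

Collecting, the y'-free part is the partial derivative in x and the y' coefficient is the partial derivative in y:
  ∂F/∂x = 4x + y
  ∂F/∂y = x + 2y

so d/dx[F(x, y(x))] = ∂F/∂x + (∂F/∂y)·y' = 0. Rearranging,
  dy/dx = -(∂F/∂x)/(∂F/∂y) = -(4x + y)/(x + 2y) = (-4x - y)/(x + 2y)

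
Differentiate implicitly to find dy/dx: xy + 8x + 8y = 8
Take d/dx of both sides. Since y is implicitly a function of x, the chain rule attaches a y' = dy/dx factor whenever we differentiate through y.

Set F(x, y) = (left side) − (right side), so the curve is F = 0. Differentiating each term of F:
  d/dx[xy] = x·y' + y
  d/dx[8x] = 8
  d/dx[8y] = 8·y'
  d/dx[-8] = 0

Collecting, the y'-free part is the partial derivative in x and the y' coefficient is the partial derivative in y:
  ∂F/∂x = y + 8
  ∂F/∂y = x + 8

so d/dx[F(x, y(x))] = ∂F/∂x + (∂F/∂y)·y' = 0. Rearranging,
  dy/dx = -(∂F/∂x)/(∂F/∂y) = -(y + 8)/(x + 8) = (-y - 8)/(x + 8)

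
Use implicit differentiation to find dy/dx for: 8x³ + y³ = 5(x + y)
Apply d/dx to both sides, remembering that y depends on x. Each occurrence of y therefore brings in a y' = dy/dx via the chain rule.

With F(x, y) equal to the left-hand side minus the right, differentiate F term by term:
  d/dx[8x^3] = 24x^2
  d/dx[-5x] = -5
  d/dx[y^3] = 3y^2·y'
  d/dx[-5y] = -5·y'
Adding these up, d/dx[F] = 0 becomes
  (24x^2 - 5) + (3y^2 - 5)·y' = 0,
so isolating y',
  dy/dx = -(24x^2 - 5)/(3y^2 - 5) = (5 - 24x^2)/(3y^2 - 5)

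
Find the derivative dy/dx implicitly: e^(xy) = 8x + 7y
Differentiate both sides with respect to x, treating y as y(x). By the chain rule, any term containing y contributes a factor of y' = dy/dx when we differentiate it.

Move every term to one side and write the relation as F(x, y) = 0. Term by term,
  d/dx[-8x] = -8
  d/dx[-7y] = -7·y'
  d/dx[e^(xy)] = (x·y' + y)·e^(xy)

The pieces without y' make up ∂F/∂x and the coefficient of y' is ∂F/∂y:
  ∂F/∂x = y·e^(xy) - 8,
  ∂F/∂y = x·e^(xy) - 7.

Since d/dx[F] = ∂F/∂x + (∂F/∂y)·y' = 0, solve for y':
  (∂F/∂y)·y' = -∂F/∂x
  dy/dx = -(∂F/∂x)/(∂F/∂y) = -(y·e^(xy) - 8)/(x·e^(xy) - 7) = (-y·e^(xy) + 8)/(x·e^(xy) - 7)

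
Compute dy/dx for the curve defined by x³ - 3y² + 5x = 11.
Differentiate the relation implicitly: treat y = y(x) and apply the chain rule, so every y-derivative picks up a y' = dy/dx factor.

With everything moved to the left-hand side, differentiate term by term:
  d/dx[x^3] = 3x^2
  d/dx[5x] = 5
  d/dx[-3y^2] = -6y·y'
  d/dx[-11] = 0

Separating the contributions that come from x directly and those that come through y:
  without y':      3x^2 + 5
  multiplying y':  -6y

so (3x^2 + 5) + (-6y)·y' = 0, and therefore
  dy/dx = -(3x^2 + 5)/(-6y) = (3x^2 + 5)/(6y)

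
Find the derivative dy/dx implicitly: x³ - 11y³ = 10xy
Apply d/dx to both sides, remembering that y depends on x. Each occurrence of y therefore brings in a y' = dy/dx via the chain rule.

With F(x, y) equal to the left-hand side minus the right, differentiate F term by term:
  d/dx[x^3] = 3x^2
  d/dx[-10xy] = -10x·y' - 10y
  d/dx[-11y^3] = -33y^2·y'
Adding these up, d/dx[F] = 0 becomes
  (3x^2 - 10y) + (-10x - 33y^2)·y' = 0,
so isolating y',
  dy/dx = -(3x^2 - 10y)/(-10x - 33y^2) = (3x^2 - 10y)/(10x + 33y^2)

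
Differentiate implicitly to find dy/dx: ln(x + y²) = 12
Differentiate the relation implicitly: treat y = y(x) and apply the chain rule, so every y-derivative picks up a y' = dy/dx factor.

With everything moved to the left-hand side, differentiate term by term:
  d/dx[ln(x + y^2)] = (2y·y' + 1)/(x + y^2)
  d/dx[-12] = 0

Separating the contributions that come from x directly and those that come through y:
  without y':      1/(x + y^2)
  multiplying y':  2y/(x + y^2)

so (1/(x + y^2)) + (2y/(x + y^2))·y' = 0, and therefore
  dy/dx = -(1/(x + y^2))/(2y/(x + y^2)) = -1/(2y)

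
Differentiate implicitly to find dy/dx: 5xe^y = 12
Differentiate the relation implicitly: treat y = y(x) and apply the chain rule, so every y-derivative picks up a y' = dy/dx factor.

With everything moved to the left-hand side, differentiate term by term:
  d/dx[5x·e^(y)] = 5x·y'·e^(y) + 5e^(y)
  d/dx[-12] = 0

Separating the contributions that come from x directly and those that come through y:
  without y':      5e^(y)
  multiplying y':  5x·e^(y)

so (5e^(y)) + (5x·e^(y))·y' = 0, and therefore
  dy/dx = -(5e^(y))/(5x·e^(y)) = -1/x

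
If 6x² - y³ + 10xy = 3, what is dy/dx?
Differentiate the relation implicitly: treat y = y(x) and apply the chain rule, so every y-derivative picks up a y' = dy/dx factor.

With everything moved to the left-hand side, differentiate term by term:
  d/dx[6x^2] = 12x
  d/dx[10xy] = 10x·y' + 10y
  d/dx[-y^3] = -3y^2·y'
  d/dx[-3] = 0

Separating the contributions that come from x directly and those that come through y:
  without y':      12x + 10y
  multiplying y':  10x - 3y^2

so (12x + 10y) + (10x - 3y^2)·y' = 0, and therefore
  dy/dx = -(12x + 10y)/(10x - 3y^2) = 2(-6x - 5y)/(10x - 3y^2)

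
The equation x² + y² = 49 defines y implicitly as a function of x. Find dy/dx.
Apply d/dx to both sides, remembering that y depends on x. Each occurrence of y therefore brings in a y' = dy/dx via the chain rule.

With F(x, y) equal to the left-hand side minus the right, differentiate F term by term:
  d/dx[x^2] = 2x
  d/dx[y^2] = 2y·y'
  d/dx[-49] = 0
Adding these up, d/dx[F] = 0 becomes
  (2x) + (2y)·y' = 0,
so isolating y',
  dy/dx = -(2x)/(2y) = -x/y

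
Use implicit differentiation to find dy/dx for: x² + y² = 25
Take d/dx of both sides. Since y is implicitly a function of x, the chain rule attaches a y' = dy/dx factor whenever we differentiate through y.

Set F(x, y) = (left side) − (right side), so the curve is F = 0. Differentiating each term of F:
  d/dx[x^2] = 2x
  d/dx[y^2] = 2y·y'
  d/dx[-25] = 0

Collecting, the y'-free part is the partial derivative in x and the y' coefficient is the partial derivative in y:
  ∂F/∂x = 2x
  ∂F/∂y = 2y

so d/dx[F(x, y(x))] = ∂F/∂x + (∂F/∂y)·y' = 0. Rearranging,
  dy/dx = -(∂F/∂x)/(∂F/∂y) = -(2x)/(2y) = -x/y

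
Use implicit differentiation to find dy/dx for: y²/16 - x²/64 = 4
Apply d/dx to both sides, remembering that y depends on x. Each occurrence of y therefore brings in a y' = dy/dx via the chain rule.

With F(x, y) equal to the left-hand side minus the right, differentiate F term by term:
  d/dx[-x^2/64] = -x/32
  d/dx[y^2/16] = y·y'/8
  d/dx[-4] = 0
Adding these up, d/dx[F] = 0 becomes
  (-x/32) + (y/8)·y' = 0,
so isolating y',
  dy/dx = -(-x/32)/(y/8) = x/(4y)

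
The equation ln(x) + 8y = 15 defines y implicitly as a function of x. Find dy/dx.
Apply d/dx to both sides, remembering that y depends on x. Each occurrence of y therefore brings in a y' = dy/dx via the chain rule.

With F(x, y) equal to the left-hand side minus the right, differentiate F term by term:
  d/dx[8y] = 8·y'
  d/dx[ln(x)] = 1/x
  d/dx[-15] = 0
Adding these up, d/dx[F] = 0 becomes
  (1/x) + (8)·y' = 0,
so isolating y',
  dy/dx = -(1/x)/(8) = -1/(8x)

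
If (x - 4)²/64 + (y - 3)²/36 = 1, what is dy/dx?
Take d/dx of both sides. Since y is implicitly a function of x, the chain rule attaches a y' = dy/dx factor whenever we differentiate through y.

Set F(x, y) = (left side) − (right side), so the curve is F = 0. Differentiating each term of F:
  d/dx[(x - 4)^2/64] = x/32 - 1/8
  d/dx[(y - 3)^2/36] = y'(y - 3)/18
  d/dx[-1] = 0

Collecting, the y'-free part is the partial derivative in x and the y' coefficient is the partial derivative in y:
  ∂F/∂x = x/32 - 1/8
  ∂F/∂y = y/18 - 1/6

so d/dx[F(x, y(x))] = ∂F/∂x + (∂F/∂y)·y' = 0. Rearranging,
  dy/dx = -(∂F/∂x)/(∂F/∂y) = -(x/32 - 1/8)/(y/18 - 1/6)
        = -((x - 4)/32)/((y - 3)/18) = 9(4 - x)/(16(y - 3))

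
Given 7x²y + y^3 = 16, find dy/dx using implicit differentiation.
Differentiate the relation implicitly: treat y = y(x) and apply the chain rule, so every y-derivative picks up a y' = dy/dx factor.

With everything moved to the left-hand side, differentiate term by term:
  d/dx[7x^2y] = 7x^2·y' + 14xy
  d/dx[y^3] = 3y^2·y'
  d/dx[-16] = 0

Separating the contributions that come from x directly and those that come through y:
  without y':      14xy
  multiplying y':  7x^2 + 3y^2

so (14xy) + (7x^2 + 3y^2)·y' = 0, and therefore
  dy/dx = -(14xy)/(7x^2 + 3y^2) = -14xy/(7x^2 + 3y^2)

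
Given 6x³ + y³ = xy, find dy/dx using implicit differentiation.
Differentiate both sides with respect to x, treating y as y(x). By the chain rule, any term containing y contributes a factor of y' = dy/dx when we differentiate it.

Move every term to one side and write the relation as F(x, y) = 0. Term by term,
  d/dx[6x^3] = 18x^2
  d/dx[-xy] = -x·y' - y
  d/dx[y^3] = 3y^2·y'

The pieces without y' make up ∂F/∂x and the coefficient of y' is ∂F/∂y:
  ∂F/∂x = 18x^2 - y,
  ∂F/∂y = -x + 3y^2.

Since d/dx[F] = ∂F/∂x + (∂F/∂y)·y' = 0, solve for y':
  (∂F/∂y)·y' = -∂F/∂x
  dy/dx = -(∂F/∂x)/(∂F/∂y) = -(18x^2 - y)/(-x + 3y^2) = (18x^2 - y)/(x - 3y^2)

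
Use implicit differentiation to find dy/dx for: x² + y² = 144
Differentiate the relation implicitly: treat y = y(x) and apply the chain rule, so every y-derivative picks up a y' = dy/dx factor.

With everything moved to the left-hand side, differentiate term by term:
  d/dx[x^2] = 2x
  d/dx[y^2] = 2y·y'
  d/dx[-144] = 0

Separating the contributions that come from x directly and those that come through y:
  without y':      2x
  multiplying y':  2y

so (2x) + (2y)·y' = 0, and therefore
  dy/dx = -(2x)/(2y) = -x/y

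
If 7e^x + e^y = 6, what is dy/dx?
Differentiate the relation implicitly: treat y = y(x) and apply the chain rule, so every y-derivative picks up a y' = dy/dx factor.

With everything moved to the left-hand side, differentiate term by term:
  d/dx[7e^(x)] = 7e^(x)
  d/dx[e^(y)] = y'·e^(y)
  d/dx[-6] = 0

Separating the contributions that come from x directly and those that come through y:
  without y':      7e^(x)
  multiplying y':  e^(y)

so (7e^(x)) + (e^(y))·y' = 0, and therefore
  dy/dx = -(7e^(x))/(e^(y)) = -7e^(x - y)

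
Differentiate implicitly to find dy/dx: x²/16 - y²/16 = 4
Differentiate both sides with respect to x, treating y as y(x). By the chain rule, any term containing y contributes a factor of y' = dy/dx when we differentiate it.

Move every term to one side and write the relation as F(x, y) = 0. Term by term,
  d/dx[x^2/16] = x/8
  d/dx[-y^2/16] = -y·y'/8
  d/dx[-4] = 0

The pieces without y' make up ∂F/∂x and the coefficient of y' is ∂F/∂y:
  ∂F/∂x = x/8,
  ∂F/∂y = -y/8.

Since d/dx[F] = ∂F/∂x + (∂F/∂y)·y' = 0, solve for y':
  (∂F/∂y)·y' = -∂F/∂x
  dy/dx = -(∂F/∂x)/(∂F/∂y) = -(x/8)/(-y/8) = x/y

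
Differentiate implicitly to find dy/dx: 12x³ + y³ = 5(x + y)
Apply d/dx to both sides, remembering that y depends on x. Each occurrence of y therefore brings in a y' = dy/dx via the chain rule.

With F(x, y) equal to the left-hand side minus the right, differentiate F term by term:
  d/dx[12x^3] = 36x^2
  d/dx[-5x] = -5
  d/dx[y^3] = 3y^2·y'
  d/dx[-5y] = -5·y'
Adding these up, d/dx[F] = 0 becomes
  (36x^2 - 5) + (3y^2 - 5)·y' = 0,
so isolating y',
  dy/dx = -(36x^2 - 5)/(3y^2 - 5) = (5 - 36x^2)/(3y^2 - 5)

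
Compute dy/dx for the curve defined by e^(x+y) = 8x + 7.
Differentiate the relation implicitly: treat y = y(x) and apply the chain rule, so every y-derivative picks up a y' = dy/dx factor.

With everything moved to the left-hand side, differentiate term by term:
  d/dx[-8x] = -8
  d/dx[e^(x + y)] = (y' + 1)·e^(x + y)
  d/dx[-7] = 0

Separating the contributions that come from x directly and those that come through y:
  without y':      e^(x + y) - 8
  multiplying y':  e^(x + y)

so (e^(x + y) - 8) + (e^(x + y))·y' = 0, and therefore
  dy/dx = -(e^(x + y) - 8)/(e^(x + y)) = 8e^(-x - y) - 1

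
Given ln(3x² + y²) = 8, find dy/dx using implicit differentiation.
Differentiate both sides with respect to x, treating y as y(x). By the chain rule, any term containing y contributes a factor of y' = dy/dx when we differentiate it.

Move every term to one side and write the relation as F(x, y) = 0. Term by term,
  d/dx[ln(3x^2 + y^2)] = (6x + 2y·y')/(3x^2 + y^2)
  d/dx[-8] = 0

The pieces without y' make up ∂F/∂x and the coefficient of y' is ∂F/∂y:
  ∂F/∂x = 6x/(3x^2 + y^2),
  ∂F/∂y = 2y/(3x^2 + y^2).

Since d/dx[F] = ∂F/∂x + (∂F/∂y)·y' = 0, solve for y':
  (∂F/∂y)·y' = -∂F/∂x
  dy/dx = -(∂F/∂x)/(∂F/∂y) = -(6x/(3x^2 + y^2))/(2y/(3x^2 + y^2)) = -3x/y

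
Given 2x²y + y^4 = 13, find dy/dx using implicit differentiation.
Apply d/dx to both sides, remembering that y depends on x. Each occurrence of y therefore brings in a y' = dy/dx via the chain rule.

With F(x, y) equal to the left-hand side minus the right, differentiate F term by term:
  d/dx[2x^2y] = 2x^2·y' + 4xy
  d/dx[y^4] = 4y^3·y'
  d/dx[-13] = 0
Adding these up, d/dx[F] = 0 becomes
  (4xy) + (2x^2 + 4y^3)·y' = 0,
so isolating y',
  dy/dx = -(4xy)/(2x^2 + 4y^3) = -2xy/(x^2 + 2y^3)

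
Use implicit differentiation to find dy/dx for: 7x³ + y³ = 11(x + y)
Differentiate both sides with respect to x, treating y as y(x). By the chain rule, any term containing y contributes a factor of y' = dy/dx when we differentiate it.

Move every term to one side and write the relation as F(x, y) = 0. Term by term,
  d/dx[7x^3] = 21x^2
  d/dx[-11x] = -11
  d/dx[y^3] = 3y^2·y'
  d/dx[-11y] = -11·y'

The pieces without y' make up ∂F/∂x and the coefficient of y' is ∂F/∂y:
  ∂F/∂x = 21x^2 - 11,
  ∂F/∂y = 3y^2 - 11.

Since d/dx[F] = ∂F/∂x + (∂F/∂y)·y' = 0, solve for y':
  (∂F/∂y)·y' = -∂F/∂x
  dy/dx = -(∂F/∂x)/(∂F/∂y) = -(21x^2 - 11)/(3y^2 - 11) = (11 - 21x^2)/(3y^2 - 11)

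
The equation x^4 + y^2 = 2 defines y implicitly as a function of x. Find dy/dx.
Differentiate both sides with respect to x, treating y as y(x). By the chain rule, any term containing y contributes a factor of y' = dy/dx when we differentiate it.

Move every term to one side and write the relation as F(x, y) = 0. Term by term,
  d/dx[x^4] = 4x^3
  d/dx[y^2] = 2y·y'
  d/dx[-2] = 0

The pieces without y' make up ∂F/∂x and the coefficient of y' is ∂F/∂y:
  ∂F/∂x = 4x^3,
  ∂F/∂y = 2y.

Since d/dx[F] = ∂F/∂x + (∂F/∂y)·y' = 0, solve for y':
  (∂F/∂y)·y' = -∂F/∂x
  dy/dx = -(∂F/∂x)/(∂F/∂y) = -(4x^3)/(2y) = -2x^3/y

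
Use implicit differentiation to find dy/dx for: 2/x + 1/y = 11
Take d/dx of both sides. Since y is implicitly a function of x, the chain rule attaches a y' = dy/dx factor whenever we differentiate through y.

Set F(x, y) = (left side) − (right side), so the curve is F = 0. Differentiating each term of F:
  d/dx[1/y] = -y'/y^2
  d/dx[2/x] = -2/x^2
  d/dx[-11] = 0

Collecting, the y'-free part is the partial derivative in x and the y' coefficient is the partial derivative in y:
  ∂F/∂x = -2/x^2
  ∂F/∂y = -1/y^2

so d/dx[F(x, y(x))] = ∂F/∂x + (∂F/∂y)·y' = 0. Rearranging,
  dy/dx = -(∂F/∂x)/(∂F/∂y) = -(-2/x^2)/(-1/y^2) = -2y^2/x^2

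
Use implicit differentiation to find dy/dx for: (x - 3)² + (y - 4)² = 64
Differentiate the relation implicitly: treat y = y(x) and apply the chain rule, so every y-derivative picks up a y' = dy/dx factor.

With everything moved to the left-hand side, differentiate term by term:
  d/dx[(x - 3)^2] = 2x - 6
  d/dx[(y - 4)^2] = 2·y'(y - 4)
  d/dx[-64] = 0

Separating the contributions that come from x directly and those that come through y:
  without y':      2x - 6
  multiplying y':  2y - 8

so (2x - 6) + (2y - 8)·y' = 0, and therefore
  dy/dx = -(2x - 6)/(2y - 8) = (3 - x)/(y - 4)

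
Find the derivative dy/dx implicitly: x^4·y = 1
Differentiate both sides with respect to x, treating y as y(x). By the chain rule, any term containing y contributes a factor of y' = dy/dx when we differentiate it.

Move every term to one side and write the relation as F(x, y) = 0. Term by term,
  d/dx[x^4y] = x^4·y' + 4x^3y
  d/dx[-1] = 0

The pieces without y' make up ∂F/∂x and the coefficient of y' is ∂F/∂y:
  ∂F/∂x = 4x^3y,
  ∂F/∂y = x^4.

Since d/dx[F] = ∂F/∂x + (∂F/∂y)·y' = 0, solve for y':
  (∂F/∂y)·y' = -∂F/∂x
  dy/dx = -(∂F/∂x)/(∂F/∂y) = -(4x^3y)/(x^4) = -4y/x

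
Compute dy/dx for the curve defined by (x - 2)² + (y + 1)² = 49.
Differentiate both sides with respect to x, treating y as y(x). By the chain rule, any term containing y contributes a factor of y' = dy/dx when we differentiate it.

Move every term to one side and write the relation as F(x, y) = 0. Term by term,
  d/dx[(x - 2)^2] = 2x - 4
  d/dx[(y + 1)^2] = 2·y'(y + 1)
  d/dx[-49] = 0

The pieces without y' make up ∂F/∂x and the coefficient of y' is ∂F/∂y:
  ∂F/∂x = 2x - 4,
  ∂F/∂y = 2y + 2.

Since d/dx[F] = ∂F/∂x + (∂F/∂y)·y' = 0, solve for y':
  (∂F/∂y)·y' = -∂F/∂x
  dy/dx = -(∂F/∂x)/(∂F/∂y) = -(2x - 4)/(2y + 2) = (2 - x)/(y + 1)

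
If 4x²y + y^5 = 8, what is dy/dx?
Differentiate both sides with respect to x, treating y as y(x). By the chain rule, any term containing y contributes a factor of y' = dy/dx when we differentiate it.

Move every term to one side and write the relation as F(x, y) = 0. Term by term,
  d/dx[4x^2y] = 4x^2·y' + 8xy
  d/dx[y^5] = 5y^4·y'
  d/dx[-8] = 0

The pieces without y' make up ∂F/∂x and the coefficient of y' is ∂F/∂y:
  ∂F/∂x = 8xy,
  ∂F/∂y = 4x^2 + 5y^4.

Since d/dx[F] = ∂F/∂x + (∂F/∂y)·y' = 0, solve for y':
  (∂F/∂y)·y' = -∂F/∂x
  dy/dx = -(∂F/∂x)/(∂F/∂y) = -(8xy)/(4x^2 + 5y^4) = -8xy/(4x^2 + 5y^4)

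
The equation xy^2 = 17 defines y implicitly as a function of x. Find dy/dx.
Take d/dx of both sides. Since y is implicitly a function of x, the chain rule attaches a y' = dy/dx factor whenever we differentiate through y.

Set F(x, y) = (left side) − (right side), so the curve is F = 0. Differentiating each term of F:
  d/dx[xy^2] = 2xy·y' + y^2
  d/dx[-17] = 0

Collecting, the y'-free part is the partial derivative in x and the y' coefficient is the partial derivative in y:
  ∂F/∂x = y^2
  ∂F/∂y = 2xy

so d/dx[F(x, y(x))] = ∂F/∂x + (∂F/∂y)·y' = 0. Rearranging,
  dy/dx = -(∂F/∂x)/(∂F/∂y) = -(y^2)/(2xy) = -y/(2x)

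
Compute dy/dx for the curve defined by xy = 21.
Take d/dx of both sides. Since y is implicitly a function of x, the chain rule attaches a y' = dy/dx factor whenever we differentiate through y.

Set F(x, y) = (left side) − (right side), so the curve is F = 0. Differentiating each term of F:
  d/dx[xy] = x·y' + y
  d/dx[-21] = 0

Collecting, the y'-free part is the partial derivative in x and the y' coefficient is the partial derivative in y:
  ∂F/∂x = y
  ∂F/∂y = x

so d/dx[F(x, y(x))] = ∂F/∂x + (∂F/∂y)·y' = 0. Rearranging,
  dy/dx = -(∂F/∂x)/(∂F/∂y) = -(y)/(x) = -y/x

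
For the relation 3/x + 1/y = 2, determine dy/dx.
Take d/dx of both sides. Since y is implicitly a function of x, the chain rule attaches a y' = dy/dx factor whenever we differentiate through y.

Set F(x, y) = (left side) − (right side), so the curve is F = 0. Differentiating each term of F:
  d/dx[1/y] = -y'/y^2
  d/dx[3/x] = -3/x^2
  d/dx[-2] = 0

Collecting, the y'-free part is the partial derivative in x and the y' coefficient is the partial derivative in y:
  ∂F/∂x = -3/x^2
  ∂F/∂y = -1/y^2

so d/dx[F(x, y(x))] = ∂F/∂x + (∂F/∂y)·y' = 0. Rearranging,
  dy/dx = -(∂F/∂x)/(∂F/∂y) = -(-3/x^2)/(-1/y^2) = -3y^2/x^2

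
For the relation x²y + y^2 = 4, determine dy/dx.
Take d/dx of both sides. Since y is implicitly a function of x, the chain rule attaches a y' = dy/dx factor whenever we differentiate through y.

Set F(x, y) = (left side) − (right side), so the curve is F = 0. Differentiating each term of F:
  d/dx[x^2y] = x^2·y' + 2xy
  d/dx[y^2] = 2y·y'
  d/dx[-4] = 0

Collecting, the y'-free part is the partial derivative in x and the y' coefficient is the partial derivative in y:
  ∂F/∂x = 2xy
  ∂F/∂y = x^2 + 2y

so d/dx[F(x, y(x))] = ∂F/∂x + (∂F/∂y)·y' = 0. Rearranging,
  dy/dx = -(∂F/∂x)/(∂F/∂y) = -(2xy)/(x^2 + 2y) = -2xy/(x^2 + 2y)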